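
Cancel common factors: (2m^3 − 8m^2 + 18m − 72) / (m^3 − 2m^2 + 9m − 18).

(2m − 8)/(m − 2)

By polynomial division,
  2m^3 − 8m^2 + 18m − 72 = (2)(m^3 − 2m^2 + 9m − 18) + (−4m^2 − 36)
  m^3 − 2m^2 + 9m − 18 = (−(1/4)m + 1/2)(−4m^2 − 36) + (0)
Last nonzero remainder: −4m^2 − 36. Dividing through by −4 gives the monic gcd m^2 + 9.
Cancel m^2 + 9 from numerator and denominator to get the reduced form.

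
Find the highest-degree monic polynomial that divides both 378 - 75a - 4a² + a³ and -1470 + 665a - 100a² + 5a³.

42 - 13a + a²

Apply the Euclidean algorithm:
  a³ - 4a² - 75a + 378 = (1/5)(5a³ - 100a² + 665a - 1470) + (16a² - 208a + 672)
  5a³ - 100a² + 665a - 1470 = ((5/16)a - 35/16)(16a² - 208a + 672) + (0)
Last nonzero remainder: 16a² - 208a + 672. Dividing through by 16 gives the monic gcd a² - 13a + 42.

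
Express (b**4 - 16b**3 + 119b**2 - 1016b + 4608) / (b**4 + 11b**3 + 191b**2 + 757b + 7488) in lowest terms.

(b**2 - 17b + 72)/(b**2 + 10b + 117)

Euclidean algorithm in ℚ[b]:
  b**4 - 16b**3 + 119b**2 - 1016b + 4608 = (b**4 + 11b**3 + 191b**2 + 757b + 7488) + (-27b**3 - 72b**2 - 1773b - 2880)
  b**4 + 11b**3 + 191b**2 + 757b + 7488 = (-(1/27)b - 25/81)(-27b**3 - 72b**2 - 1773b - 2880) + ((928/9)b**2 + (928/9)b + 59392/9)
  -27b**3 - 72b**2 - 1773b - 2880 = (-(243/928)b - 405/928)((928/9)b**2 + (928/9)b + 59392/9) + (0)
Last nonzero remainder: (928/9)b**2 + (928/9)b + 59392/9. Dividing through by 928/9 gives the monic gcd b**2 + b + 64.
Cancel b**2 + b + 64 from numerator and denominator to get the reduced form.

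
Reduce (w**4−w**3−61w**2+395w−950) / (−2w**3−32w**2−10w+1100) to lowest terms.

(−w**2+6w−19)/(2w+22)

Apply the Euclidean algorithm:
  w**4−w**3−61w**2+395w−950 = (−(1/2)w+17/2)(−2w**3−32w**2−10w+1100) + (206w**2+1030w−10300)
  −2w**3−32w**2−10w+1100 = (−(1/103)w−11/103)(206w**2+1030w−10300) + (0)
Last nonzero remainder: 206w**2+1030w−10300. Dividing through by 206 gives the monic gcd w**2+5w−50.
Cancel w**2+5w−50 from numerator and denominator to get the reduced form.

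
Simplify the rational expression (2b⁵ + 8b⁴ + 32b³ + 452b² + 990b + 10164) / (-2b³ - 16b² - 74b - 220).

Euclidean algorithm in ℚ[b]:
  2b⁵ + 8b⁴ + 32b³ + 452b² + 990b + 10164 = (-b² + 4b - 11)(-2b³ - 16b² - 74b - 220) + (352b² + 1056b + 7744)
  -2b³ - 16b² - 74b - 220 = (-(1/176)b - 5/176)(352b² + 1056b + 7744) + (0)
Last nonzero remainder: 352b² + 1056b + 7744. Dividing through by 352 gives the monic gcd b² + 3b + 22.
Cancel b² + 3b + 22 from numerator and denominator to get the reduced form.

(-b³ - b² + 9b - 231)/(b + 5)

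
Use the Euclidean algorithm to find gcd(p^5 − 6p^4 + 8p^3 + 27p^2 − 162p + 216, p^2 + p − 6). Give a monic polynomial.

p^2 + p − 6

By polynomial division,
  p^5 − 6p^4 + 8p^3 + 27p^2 − 162p + 216 = (p^3 − 7p^2 + 21p − 36)(p^2 + p − 6) + (0)
The last nonzero remainder p^2 + p − 6 is already monic.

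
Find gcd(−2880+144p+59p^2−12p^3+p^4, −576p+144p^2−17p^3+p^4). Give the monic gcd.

−576+144p−17p^2+p^3

Apply the Euclidean algorithm:
  p^4−12p^3+59p^2+144p−2880 = (p^4−17p^3+144p^2−576p) + (5p^3−85p^2+720p−2880)
  p^4−17p^3+144p^2−576p = ((1/5)p)(5p^3−85p^2+720p−2880) + (0)
Last nonzero remainder: 5p^3−85p^2+720p−2880. Dividing through by 5 gives the monic gcd p^3−17p^2+144p−576.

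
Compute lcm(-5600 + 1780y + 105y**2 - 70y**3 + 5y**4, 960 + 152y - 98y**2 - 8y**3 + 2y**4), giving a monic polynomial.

-3360 - 52y + 419y**2 - 21y**3 - 11y**4 + y**5

Repeated division with remainder:
  5y**4 - 70y**3 + 105y**2 + 1780y - 5600 = (5/2)(2y**4 - 8y**3 - 98y**2 + 152y + 960) + (-50y**3 + 350y**2 + 1400y - 8000)
  2y**4 - 8y**3 - 98y**2 + 152y + 960 = (-(1/25)y - 3/25)(-50y**3 + 350y**2 + 1400y - 8000) + (0)
Last nonzero remainder: -50y**3 + 350y**2 + 1400y - 8000. Dividing through by -50 gives the monic gcd y**3 - 7y**2 - 28y + 160.
Then lcm(f, g) = f·g / gcd(f, g); expanding and making the result monic gives the answer.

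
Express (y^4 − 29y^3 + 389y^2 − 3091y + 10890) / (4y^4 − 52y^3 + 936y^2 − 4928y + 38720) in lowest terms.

(y^2 − 20y + 99)/(4y^2 − 16y + 352)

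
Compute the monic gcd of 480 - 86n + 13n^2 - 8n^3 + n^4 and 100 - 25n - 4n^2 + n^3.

-5 + n

Repeated division with remainder:
  n^4 - 8n^3 + 13n^2 - 86n + 480 = (n - 4)(n^3 - 4n^2 - 25n + 100) + (22n^2 - 286n + 880)
  n^3 - 4n^2 - 25n + 100 = ((1/22)n + 9/22)(22n^2 - 286n + 880) + (52n - 260)
  22n^2 - 286n + 880 = ((11/26)n - 44/13)(52n - 260) + (0)
Last nonzero remainder: 52n - 260. Dividing through by 52 gives the monic gcd n - 5.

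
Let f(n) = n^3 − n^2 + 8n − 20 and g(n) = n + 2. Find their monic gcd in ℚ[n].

1

Repeated division with remainder:
  n^3 − n^2 + 8n − 20 = (n^2 − 3n + 14)(n + 2) + (−48)
  n + 2 = (−(1/48)n − 1/24)(−48) + (0)
The last nonzero remainder is the constant −48, so the polynomials are coprime and gcd = 1.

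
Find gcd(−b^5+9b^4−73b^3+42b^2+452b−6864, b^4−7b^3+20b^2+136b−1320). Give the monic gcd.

By polynomial division,
  −b^5+9b^4−73b^3+42b^2+452b−6864 = (−b+2)(b^4−7b^3+20b^2+136b−1320) + (−39b^3+138b^2−1140b−4224)
  b^4−7b^3+20b^2+136b−1320 = (−(1/39)b+15/169)(−39b^3+138b^2−1140b−4224) + (−(3630/169)b^2+(21780/169)b−159720/169)
  −39b^3+138b^2−1140b−4224 = ((2197/1210)b+2704/605)(−(3630/169)b^2+(21780/169)b−159720/169) + (0)
Last nonzero remainder: −(3630/169)b^2+(21780/169)b−159720/169. Dividing through by −3630/169 gives the monic gcd b^2−6b+44.

b^2−6b+44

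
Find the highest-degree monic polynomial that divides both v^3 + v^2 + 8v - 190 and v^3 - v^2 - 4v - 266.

v^2 + 6v + 38

Euclidean algorithm in ℚ[v]:
  v^3 + v^2 + 8v - 190 = (v^3 - v^2 - 4v - 266) + (2v^2 + 12v + 76)
  v^3 - v^2 - 4v - 266 = ((1/2)v - 7/2)(2v^2 + 12v + 76) + (0)
Last nonzero remainder: 2v^2 + 12v + 76. Dividing through by 2 gives the monic gcd v^2 + 6v + 38.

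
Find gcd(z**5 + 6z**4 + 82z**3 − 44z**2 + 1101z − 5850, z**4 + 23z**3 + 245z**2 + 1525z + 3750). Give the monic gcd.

z**2 + 8z + 75

By polynomial division,
  z**5 + 6z**4 + 82z**3 − 44z**2 + 1101z − 5850 = (z − 17)(z**4 + 23z**3 + 245z**2 + 1525z + 3750) + (228z**3 + 2596z**2 + 23276z + 57900)
  z**4 + 23z**3 + 245z**2 + 1525z + 3750 = ((1/228)z + 331/6498)(228z**3 + 2596z**2 + 23276z + 57900) + ((34684/3249)z**2 + (277472/3249)z + 867100/1083)
  228z**3 + 2596z**2 + 23276z + 57900 = ((185193/8671)z + 627057/8671)((34684/3249)z**2 + (277472/3249)z + 867100/1083) + (0)
Last nonzero remainder: (34684/3249)z**2 + (277472/3249)z + 867100/1083. Dividing through by 34684/3249 gives the monic gcd z**2 + 8z + 75.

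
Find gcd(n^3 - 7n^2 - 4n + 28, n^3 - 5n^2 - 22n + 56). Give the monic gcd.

n^2 - 9n + 14

Repeated division with remainder:
  n^3 - 7n^2 - 4n + 28 = (n^3 - 5n^2 - 22n + 56) + (-2n^2 + 18n - 28)
  n^3 - 5n^2 - 22n + 56 = (-(1/2)n - 2)(-2n^2 + 18n - 28) + (0)
Last nonzero remainder: -2n^2 + 18n - 28. Dividing through by -2 gives the monic gcd n^2 - 9n + 14.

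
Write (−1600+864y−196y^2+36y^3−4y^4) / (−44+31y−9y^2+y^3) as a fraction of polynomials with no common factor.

Apply the Euclidean algorithm:
  −4y^4+36y^3−196y^2+864y−1600 = (−4y)(y^3−9y^2+31y−44) + (−72y^2+688y−1600)
  y^3−9y^2+31y−44 = (−(1/72)y−5/648)(−72y^2+688y−1600) + ((1141/81)y−4564/81)
  −72y^2+688y−1600 = (−(5832/1141)y+32400/1141)((1141/81)y−4564/81) + (0)
Last nonzero remainder: (1141/81)y−4564/81. Dividing through by 1141/81 gives the monic gcd y−4.
Cancel y−4 from numerator and denominator to get the reduced form.

(400−116y+20y^2−4y^3)/(11−5y+y^2)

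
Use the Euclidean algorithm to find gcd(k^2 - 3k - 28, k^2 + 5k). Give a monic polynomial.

1

Apply the Euclidean algorithm:
  k^2 - 3k - 28 = (k^2 + 5k) + (-8k - 28)
  k^2 + 5k = (-(1/8)k - 3/16)(-8k - 28) + (-21/4)
  -8k - 28 = ((32/21)k + 16/3)(-21/4) + (0)
The last nonzero remainder is the constant -21/4, so the polynomials are coprime and gcd = 1.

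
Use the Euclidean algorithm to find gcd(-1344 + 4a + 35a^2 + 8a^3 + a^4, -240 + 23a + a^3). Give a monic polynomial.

48 + 5a + a^2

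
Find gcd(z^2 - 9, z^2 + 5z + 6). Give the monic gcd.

z + 3

Repeated division with remainder:
  z^2 - 9 = (z^2 + 5z + 6) + (-5z - 15)
  z^2 + 5z + 6 = (-(1/5)z - 2/5)(-5z - 15) + (0)
Last nonzero remainder: -5z - 15. Dividing through by -5 gives the monic gcd z + 3.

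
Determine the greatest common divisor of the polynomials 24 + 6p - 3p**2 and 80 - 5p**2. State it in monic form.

Repeated division with remainder:
  -3p**2 + 6p + 24 = (3/5)(-5p**2 + 80) + (6p - 24)
  -5p**2 + 80 = (-(5/6)p - 10/3)(6p - 24) + (0)
Last nonzero remainder: 6p - 24. Dividing through by 6 gives the monic gcd p - 4.

-4 + p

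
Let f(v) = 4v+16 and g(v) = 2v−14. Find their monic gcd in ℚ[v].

Apply the Euclidean algorithm:
  4v+16 = (2)(2v−14) + (44)
  2v−14 = ((1/22)v−7/22)(44) + (0)
The last nonzero remainder is the constant 44, so the polynomials are coprime and gcd = 1.

1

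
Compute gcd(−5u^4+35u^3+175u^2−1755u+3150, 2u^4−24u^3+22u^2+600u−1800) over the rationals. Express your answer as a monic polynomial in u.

Repeated division with remainder:
  −5u^4+35u^3+175u^2−1755u+3150 = (−5/2)(2u^4−24u^3+22u^2+600u−1800) + (−25u^3+230u^2−255u−1350)
  2u^4−24u^3+22u^2+600u−1800 = (−(2/25)u+28/125)(−25u^3+230u^2−255u−1350) + (−(1248/25)u^2+(13728/25)u−7488/5)
  −25u^3+230u^2−255u−1350 = ((625/1248)u+375/416)(−(1248/25)u^2+(13728/25)u−7488/5) + (0)
Last nonzero remainder: −(1248/25)u^2+(13728/25)u−7488/5. Dividing through by −1248/25 gives the monic gcd u^2−11u+30.

u^2−11u+30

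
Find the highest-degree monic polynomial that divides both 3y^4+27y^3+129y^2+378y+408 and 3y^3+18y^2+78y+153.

y^2+3y+17

Repeated division with remainder:
  3y^4+27y^3+129y^2+378y+408 = (y+3)(3y^3+18y^2+78y+153) + (−3y^2−9y−51)
  3y^3+18y^2+78y+153 = (−y−3)(−3y^2−9y−51) + (0)
Last nonzero remainder: −3y^2−9y−51. Dividing through by −3 gives the monic gcd y^2+3y+17.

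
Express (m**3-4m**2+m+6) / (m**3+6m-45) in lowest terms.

Apply the Euclidean algorithm:
  m**3-4m**2+m+6 = (m**3+6m-45) + (-4m**2-5m+51)
  m**3+6m-45 = (-(1/4)m+5/16)(-4m**2-5m+51) + ((325/16)m-975/16)
  -4m**2-5m+51 = (-(64/325)m-272/325)((325/16)m-975/16) + (0)
Last nonzero remainder: (325/16)m-975/16. Dividing through by 325/16 gives the monic gcd m-3.
Cancel m-3 from numerator and denominator to get the reduced form.

(m**2-m-2)/(m**2+3m+15)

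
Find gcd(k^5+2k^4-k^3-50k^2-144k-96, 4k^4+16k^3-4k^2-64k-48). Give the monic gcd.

By polynomial division,
  k^5+2k^4-k^3-50k^2-144k-96 = ((1/4)k-1/2)(4k^4+16k^3-4k^2-64k-48) + (8k^3-36k^2-164k-120)
  4k^4+16k^3-4k^2-64k-48 = ((1/2)k+17/4)(8k^3-36k^2-164k-120) + (231k^2+693k+462)
  8k^3-36k^2-164k-120 = ((8/231)k-20/77)(231k^2+693k+462) + (0)
Last nonzero remainder: 231k^2+693k+462. Dividing through by 231 gives the monic gcd k^2+3k+2.

k^2+3k+2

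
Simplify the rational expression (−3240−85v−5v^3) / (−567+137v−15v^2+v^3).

Euclidean algorithm in ℚ[v]:
  −5v^3−85v−3240 = (−5)(v^3−15v^2+137v−567) + (−75v^2+600v−6075)
  v^3−15v^2+137v−567 = (−(1/75)v+7/75)(−75v^2+600v−6075) + (0)
Last nonzero remainder: −75v^2+600v−6075. Dividing through by −75 gives the monic gcd v^2−8v+81.
Cancel v^2−8v+81 from numerator and denominator to get the reduced form.

(−40−5v)/(−7+v)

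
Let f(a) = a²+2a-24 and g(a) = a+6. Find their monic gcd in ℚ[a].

Euclidean algorithm in ℚ[a]:
  a²+2a-24 = (a-4)(a+6) + (0)
The last nonzero remainder a+6 is already monic.

a+6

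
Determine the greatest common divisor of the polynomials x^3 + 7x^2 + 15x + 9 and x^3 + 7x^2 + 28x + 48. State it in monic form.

x + 3

Euclidean algorithm in ℚ[x]:
  x^3 + 7x^2 + 15x + 9 = (x^3 + 7x^2 + 28x + 48) + (-13x - 39)
  x^3 + 7x^2 + 28x + 48 = (-(1/13)x^2 - (4/13)x - 16/13)(-13x - 39) + (0)
Last nonzero remainder: -13x - 39. Dividing through by -13 gives the monic gcd x + 3.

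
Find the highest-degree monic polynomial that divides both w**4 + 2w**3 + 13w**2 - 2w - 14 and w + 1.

w + 1

Repeated division with remainder:
  w**4 + 2w**3 + 13w**2 - 2w - 14 = (w**3 + w**2 + 12w - 14)(w + 1) + (0)
The last nonzero remainder w + 1 is already monic.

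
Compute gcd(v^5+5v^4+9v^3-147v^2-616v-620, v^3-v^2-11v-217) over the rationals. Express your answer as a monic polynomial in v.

v^2+6v+31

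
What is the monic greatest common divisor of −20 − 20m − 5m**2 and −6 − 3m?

2 + m

Euclidean algorithm in ℚ[m]:
  −5m**2 − 20m − 20 = ((5/3)m + 10/3)(−3m − 6) + (0)
Last nonzero remainder: −3m − 6. Dividing through by −3 gives the monic gcd m + 2.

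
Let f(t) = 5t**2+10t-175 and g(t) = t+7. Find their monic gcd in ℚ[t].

Euclidean algorithm in ℚ[t]:
  5t**2+10t-175 = (5t-25)(t+7) + (0)
The last nonzero remainder t+7 is already monic.

t+7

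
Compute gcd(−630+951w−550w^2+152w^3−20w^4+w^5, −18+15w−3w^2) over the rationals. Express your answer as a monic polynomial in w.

6−5w+w^2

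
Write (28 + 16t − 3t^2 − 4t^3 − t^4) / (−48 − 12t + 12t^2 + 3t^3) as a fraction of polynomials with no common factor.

(−7 − 4t − t^2)/(12 + 3t)

By polynomial division,
  −t^4 − 4t^3 − 3t^2 + 16t + 28 = (−(1/3)t)(3t^3 + 12t^2 − 12t − 48) + (−7t^2 + 28)
  3t^3 + 12t^2 − 12t − 48 = (−(3/7)t − 12/7)(−7t^2 + 28) + (0)
Last nonzero remainder: −7t^2 + 28. Dividing through by −7 gives the monic gcd t^2 − 4.
Cancel t^2 − 4 from numerator and denominator to get the reduced form.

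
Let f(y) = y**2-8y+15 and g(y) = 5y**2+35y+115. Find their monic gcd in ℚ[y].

1

Repeated division with remainder:
  y**2-8y+15 = (1/5)(5y**2+35y+115) + (-15y-8)
  5y**2+35y+115 = (-(1/3)y-97/45)(-15y-8) + (4399/45)
  -15y-8 = (-(675/4399)y-360/4399)(4399/45) + (0)
The last nonzero remainder is the constant 4399/45, so the polynomials are coprime and gcd = 1.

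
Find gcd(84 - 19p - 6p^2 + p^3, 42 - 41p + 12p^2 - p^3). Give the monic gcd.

By polynomial division,
  p^3 - 6p^2 - 19p + 84 = (-1)(-p^3 + 12p^2 - 41p + 42) + (6p^2 - 60p + 126)
  -p^3 + 12p^2 - 41p + 42 = (-(1/6)p + 1/3)(6p^2 - 60p + 126) + (0)
Last nonzero remainder: 6p^2 - 60p + 126. Dividing through by 6 gives the monic gcd p^2 - 10p + 21.

21 - 10p + p^2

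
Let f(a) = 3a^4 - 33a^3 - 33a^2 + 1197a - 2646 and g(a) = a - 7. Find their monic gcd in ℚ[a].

Repeated division with remainder:
  3a^4 - 33a^3 - 33a^2 + 1197a - 2646 = (3a^3 - 12a^2 - 117a + 378)(a - 7) + (0)
The last nonzero remainder a - 7 is already monic.

a - 7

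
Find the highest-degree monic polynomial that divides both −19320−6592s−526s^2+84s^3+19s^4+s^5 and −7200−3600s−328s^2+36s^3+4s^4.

By polynomial division,
  s^5+19s^4+84s^3−526s^2−6592s−19320 = ((1/4)s+5/2)(4s^4+36s^3−328s^2−3600s−7200) + (76s^3+1194s^2+4208s−1320)
  4s^4+36s^3−328s^2−3600s−7200 = ((1/19)s−255/722)(76s^3+1194s^2+4208s−1320) + (−(46125/361)s^2−(738000/361)s−2767500/361)
  76s^3+1194s^2+4208s−1320 = (−(27436/46125)s+7942/46125)(−(46125/361)s^2−(738000/361)s−2767500/361) + (0)
Last nonzero remainder: −(46125/361)s^2−(738000/361)s−2767500/361. Dividing through by −46125/361 gives the monic gcd s^2+16s+60.

60+16s+s^2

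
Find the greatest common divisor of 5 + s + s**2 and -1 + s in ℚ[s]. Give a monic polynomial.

1

By polynomial division,
  s**2 + s + 5 = (s + 2)(s - 1) + (7)
  s - 1 = ((1/7)s - 1/7)(7) + (0)
The last nonzero remainder is the constant 7, so the polynomials are coprime and gcd = 1.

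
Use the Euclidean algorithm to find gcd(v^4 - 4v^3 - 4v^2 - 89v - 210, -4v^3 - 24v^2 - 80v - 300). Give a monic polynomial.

v^2 + v + 15

Repeated division with remainder:
  v^4 - 4v^3 - 4v^2 - 89v - 210 = (-(1/4)v + 5/2)(-4v^3 - 24v^2 - 80v - 300) + (36v^2 + 36v + 540)
  -4v^3 - 24v^2 - 80v - 300 = (-(1/9)v - 5/9)(36v^2 + 36v + 540) + (0)
Last nonzero remainder: 36v^2 + 36v + 540. Dividing through by 36 gives the monic gcd v^2 + v + 15.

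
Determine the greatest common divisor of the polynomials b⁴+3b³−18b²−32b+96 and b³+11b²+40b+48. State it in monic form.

Repeated division with remainder:
  b⁴+3b³−18b²−32b+96 = (b−8)(b³+11b²+40b+48) + (30b²+240b+480)
  b³+11b²+40b+48 = ((1/30)b+1/10)(30b²+240b+480) + (0)
Last nonzero remainder: 30b²+240b+480. Dividing through by 30 gives the monic gcd b²+8b+16.

b²+8b+16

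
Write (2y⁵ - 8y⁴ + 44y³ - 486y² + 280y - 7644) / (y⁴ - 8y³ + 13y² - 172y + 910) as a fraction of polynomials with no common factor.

Euclidean algorithm in ℚ[y]:
  2y⁵ - 8y⁴ + 44y³ - 486y² + 280y - 7644 = (2y + 8)(y⁴ - 8y³ + 13y² - 172y + 910) + (82y³ - 246y² - 164y - 14924)
  y⁴ - 8y³ + 13y² - 172y + 910 = ((1/82)y - 5/82)(82y³ - 246y² - 164y - 14924) + (0)
Last nonzero remainder: 82y³ - 246y² - 164y - 14924. Dividing through by 82 gives the monic gcd y³ - 3y² - 2y - 182.
Cancel y³ - 3y² - 2y - 182 from numerator and denominator to get the reduced form.

(2y² - 2y + 42)/(y - 5)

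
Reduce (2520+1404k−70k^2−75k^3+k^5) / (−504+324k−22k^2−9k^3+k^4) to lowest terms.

(10+7k+k^2)/(−2+k)

Euclidean algorithm in ℚ[k]:
  k^5−75k^3−70k^2+1404k+2520 = (k+9)(k^4−9k^3−22k^2+324k−504) + (28k^3−196k^2−1008k+7056)
  k^4−9k^3−22k^2+324k−504 = ((1/28)k−1/14)(28k^3−196k^2−1008k+7056) + (0)
Last nonzero remainder: 28k^3−196k^2−1008k+7056. Dividing through by 28 gives the monic gcd k^3−7k^2−36k+252.
Cancel k^3−7k^2−36k+252 from numerator and denominator to get the reduced form.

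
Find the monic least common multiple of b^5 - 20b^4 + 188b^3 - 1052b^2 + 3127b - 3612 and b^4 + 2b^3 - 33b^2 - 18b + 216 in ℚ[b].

b^7 - 11b^6 + 26b^5 + 280b^4 - 2957b^3 + 5595b^2 + 23778b - 65016

By polynomial division,
  b^5 - 20b^4 + 188b^3 - 1052b^2 + 3127b - 3612 = (b - 22)(b^4 + 2b^3 - 33b^2 - 18b + 216) + (265b^3 - 1760b^2 + 2515b + 1140)
  b^4 + 2b^3 - 33b^2 - 18b + 216 = ((1/265)b + 458/14045)(265b^3 - 1760b^2 + 2515b + 1140) + ((41860/2809)b^2 - (293020/2809)b + 502320/2809)
  265b^3 - 1760b^2 + 2515b + 1140 = ((148877/8372)b + 53371/8372)((41860/2809)b^2 - (293020/2809)b + 502320/2809) + (0)
Last nonzero remainder: (41860/2809)b^2 - (293020/2809)b + 502320/2809. Dividing through by 41860/2809 gives the monic gcd b^2 - 7b + 12.
Then lcm(f, g) = f·g / gcd(f, g); expanding and making the result monic gives the answer.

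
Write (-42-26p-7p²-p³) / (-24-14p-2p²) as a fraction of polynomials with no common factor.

(14+4p+p²)/(8+2p)

Euclidean algorithm in ℚ[p]:
  -p³-7p²-26p-42 = ((1/2)p)(-2p²-14p-24) + (-14p-42)
  -2p²-14p-24 = ((1/7)p+4/7)(-14p-42) + (0)
Last nonzero remainder: -14p-42. Dividing through by -14 gives the monic gcd p+3.
Cancel p+3 from numerator and denominator to get the reduced form.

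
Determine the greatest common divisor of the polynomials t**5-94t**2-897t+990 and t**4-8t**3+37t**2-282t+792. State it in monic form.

By polynomial division,
  t**5-94t**2-897t+990 = (t+8)(t**4-8t**3+37t**2-282t+792) + (27t**3-108t**2+567t-5346)
  t**4-8t**3+37t**2-282t+792 = ((1/27)t-4/27)(27t**3-108t**2+567t-5346) + (0)
Last nonzero remainder: 27t**3-108t**2+567t-5346. Dividing through by 27 gives the monic gcd t**3-4t**2+21t-198.

t**3-4t**2+21t-198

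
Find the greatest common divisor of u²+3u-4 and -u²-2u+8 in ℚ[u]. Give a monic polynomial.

u+4

Repeated division with remainder:
  u²+3u-4 = (-1)(-u²-2u+8) + (u+4)
  -u²-2u+8 = (-u+2)(u+4) + (0)
The last nonzero remainder u+4 is already monic.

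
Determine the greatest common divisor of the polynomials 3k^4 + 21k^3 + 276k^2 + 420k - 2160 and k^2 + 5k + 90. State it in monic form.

By polynomial division,
  3k^4 + 21k^3 + 276k^2 + 420k - 2160 = (3k^2 + 6k - 24)(k^2 + 5k + 90) + (0)
The last nonzero remainder k^2 + 5k + 90 is already monic.

k^2 + 5k + 90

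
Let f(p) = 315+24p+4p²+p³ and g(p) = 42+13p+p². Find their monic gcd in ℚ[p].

7+p

Repeated division with remainder:
  p³+4p²+24p+315 = (p−9)(p²+13p+42) + (99p+693)
  p²+13p+42 = ((1/99)p+2/33)(99p+693) + (0)
Last nonzero remainder: 99p+693. Dividing through by 99 gives the monic gcd p+7.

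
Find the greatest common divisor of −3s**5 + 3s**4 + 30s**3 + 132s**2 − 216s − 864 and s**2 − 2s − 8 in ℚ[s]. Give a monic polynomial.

s**2 − 2s − 8

Euclidean algorithm in ℚ[s]:
  −3s**5 + 3s**4 + 30s**3 + 132s**2 − 216s − 864 = (−3s**3 − 3s**2 + 108)(s**2 − 2s − 8) + (0)
The last nonzero remainder s**2 − 2s − 8 is already monic.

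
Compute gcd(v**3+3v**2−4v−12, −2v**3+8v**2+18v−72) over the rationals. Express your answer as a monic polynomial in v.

v+3

Euclidean algorithm in ℚ[v]:
  v**3+3v**2−4v−12 = (−1/2)(−2v**3+8v**2+18v−72) + (7v**2+5v−48)
  −2v**3+8v**2+18v−72 = (−(2/7)v+66/49)(7v**2+5v−48) + (−(120/49)v−360/49)
  7v**2+5v−48 = (−(343/120)v+98/15)(−(120/49)v−360/49) + (0)
Last nonzero remainder: −(120/49)v−360/49. Dividing through by −120/49 gives the monic gcd v+3.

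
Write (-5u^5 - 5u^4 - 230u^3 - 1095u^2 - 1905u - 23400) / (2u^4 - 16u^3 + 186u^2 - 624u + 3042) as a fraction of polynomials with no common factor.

(-5u^3 - 20u^2 - 95u - 600)/(2u^2 - 10u + 78)

Apply the Euclidean algorithm:
  -5u^5 - 5u^4 - 230u^3 - 1095u^2 - 1905u - 23400 = (-(5/2)u - 45/2)(2u^4 - 16u^3 + 186u^2 - 624u + 3042) + (-125u^3 + 1530u^2 - 8340u + 45045)
  2u^4 - 16u^3 + 186u^2 - 624u + 3042 = (-(2/125)u - 212/3125)(-125u^3 + 1530u^2 - 8340u + 45045) + ((97722/625)u^2 - (293166/625)u + 3811158/625)
  -125u^3 + 1530u^2 - 8340u + 45045 = (-(78125/97722)u + 240625/32574)((97722/625)u^2 - (293166/625)u + 3811158/625) + (0)
Last nonzero remainder: (97722/625)u^2 - (293166/625)u + 3811158/625. Dividing through by 97722/625 gives the monic gcd u^2 - 3u + 39.
Cancel u^2 - 3u + 39 from numerator and denominator to get the reduced form.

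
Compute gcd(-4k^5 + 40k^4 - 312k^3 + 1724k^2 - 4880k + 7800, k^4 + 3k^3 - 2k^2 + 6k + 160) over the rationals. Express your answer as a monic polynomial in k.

By polynomial division,
  -4k^5 + 40k^4 - 312k^3 + 1724k^2 - 4880k + 7800 = (-4k + 52)(k^4 + 3k^3 - 2k^2 + 6k + 160) + (-476k^3 + 1852k^2 - 4552k - 520)
  k^4 + 3k^3 - 2k^2 + 6k + 160 = (-(1/476)k - 205/14161)(-476k^3 + 1852k^2 - 4552k - 520) + ((215916/14161)k^2 - (863664/14161)k + 2159160/14161)
  -476k^3 + 1852k^2 - 4552k - 520 = (-(1685159/53979)k - 184093/53979)((215916/14161)k^2 - (863664/14161)k + 2159160/14161) + (0)
Last nonzero remainder: (215916/14161)k^2 - (863664/14161)k + 2159160/14161. Dividing through by 215916/14161 gives the monic gcd k^2 - 4k + 10.

k^2 - 4k + 10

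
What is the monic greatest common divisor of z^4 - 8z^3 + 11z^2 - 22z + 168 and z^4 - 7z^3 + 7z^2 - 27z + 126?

z^3 - 4z^2 - 5z - 42

Repeated division with remainder:
  z^4 - 8z^3 + 11z^2 - 22z + 168 = (z^4 - 7z^3 + 7z^2 - 27z + 126) + (-z^3 + 4z^2 + 5z + 42)
  z^4 - 7z^3 + 7z^2 - 27z + 126 = (-z + 3)(-z^3 + 4z^2 + 5z + 42) + (0)
Last nonzero remainder: -z^3 + 4z^2 + 5z + 42. Dividing through by -1 gives the monic gcd z^3 - 4z^2 - 5z - 42.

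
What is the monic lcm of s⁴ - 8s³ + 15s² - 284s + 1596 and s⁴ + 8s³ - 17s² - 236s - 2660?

s⁵ + 2s⁴ - 65s³ - 134s² - 1244s + 15960

Repeated division with remainder:
  s⁴ - 8s³ + 15s² - 284s + 1596 = (s⁴ + 8s³ - 17s² - 236s - 2660) + (-16s³ + 32s² - 48s + 4256)
  s⁴ + 8s³ - 17s² - 236s - 2660 = (-(1/16)s - 5/8)(-16s³ + 32s² - 48s + 4256) + (0)
Last nonzero remainder: -16s³ + 32s² - 48s + 4256. Dividing through by -16 gives the monic gcd s³ - 2s² + 3s - 266.
Then lcm(f, g) = f·g / gcd(f, g); expanding and making the result monic gives the answer.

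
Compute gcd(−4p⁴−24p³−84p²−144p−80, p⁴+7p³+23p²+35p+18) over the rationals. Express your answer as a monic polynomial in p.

Repeated division with remainder:
  −4p⁴−24p³−84p²−144p−80 = (−4)(p⁴+7p³+23p²+35p+18) + (4p³+8p²−4p−8)
  p⁴+7p³+23p²+35p+18 = ((1/4)p+5/4)(4p³+8p²−4p−8) + (14p²+42p+28)
  4p³+8p²−4p−8 = ((2/7)p−2/7)(14p²+42p+28) + (0)
Last nonzero remainder: 14p²+42p+28. Dividing through by 14 gives the monic gcd p²+3p+2.

p²+3p+2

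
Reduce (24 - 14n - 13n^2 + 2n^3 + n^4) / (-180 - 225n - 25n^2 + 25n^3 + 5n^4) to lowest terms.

(-2 + n + n^2)/(15 + 20n + 5n^2)

By polynomial division,
  n^4 + 2n^3 - 13n^2 - 14n + 24 = (1/5)(5n^4 + 25n^3 - 25n^2 - 225n - 180) + (-3n^3 - 8n^2 + 31n + 60)
  5n^4 + 25n^3 - 25n^2 - 225n - 180 = (-(5/3)n - 35/9)(-3n^3 - 8n^2 + 31n + 60) + (-(40/9)n^2 - (40/9)n + 160/3)
  -3n^3 - 8n^2 + 31n + 60 = ((27/40)n + 9/8)(-(40/9)n^2 - (40/9)n + 160/3) + (0)
Last nonzero remainder: -(40/9)n^2 - (40/9)n + 160/3. Dividing through by -40/9 gives the monic gcd n^2 + n - 12.
Cancel n^2 + n - 12 from numerator and denominator to get the reduced form.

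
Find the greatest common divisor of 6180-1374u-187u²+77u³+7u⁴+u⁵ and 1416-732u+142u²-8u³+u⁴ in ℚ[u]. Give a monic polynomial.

12-6u+u²

By polynomial division,
  u⁵+7u⁴+77u³-187u²-1374u+6180 = (u+15)(u⁴-8u³+142u²-732u+1416) + (55u³-1585u²+8190u-15060)
  u⁴-8u³+142u²-732u+1416 = ((1/55)u+229/605)(55u³-1585u²+8190u-15060) + ((71757/121)u²-(430542/121)u+861084/121)
  55u³-1585u²+8190u-15060 = ((6655/71757)u-151855/71757)((71757/121)u²-(430542/121)u+861084/121) + (0)
Last nonzero remainder: (71757/121)u²-(430542/121)u+861084/121. Dividing through by 71757/121 gives the monic gcd u²-6u+12.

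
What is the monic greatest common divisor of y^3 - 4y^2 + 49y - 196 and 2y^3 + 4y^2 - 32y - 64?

y - 4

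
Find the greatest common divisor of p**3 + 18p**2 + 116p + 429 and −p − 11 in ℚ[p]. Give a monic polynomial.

Apply the Euclidean algorithm:
  p**3 + 18p**2 + 116p + 429 = (−p**2 − 7p − 39)(−p − 11) + (0)
Last nonzero remainder: −p − 11. Dividing through by −1 gives the monic gcd p + 11.

p + 11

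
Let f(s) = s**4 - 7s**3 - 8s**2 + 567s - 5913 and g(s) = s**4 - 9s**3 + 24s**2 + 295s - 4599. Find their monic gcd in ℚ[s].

s**3 - 16s**2 + 136s - 657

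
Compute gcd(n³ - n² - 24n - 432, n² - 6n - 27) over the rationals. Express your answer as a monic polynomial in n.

n - 9

Repeated division with remainder:
  n³ - n² - 24n - 432 = (n + 5)(n² - 6n - 27) + (33n - 297)
  n² - 6n - 27 = ((1/33)n + 1/11)(33n - 297) + (0)
Last nonzero remainder: 33n - 297. Dividing through by 33 gives the monic gcd n - 9.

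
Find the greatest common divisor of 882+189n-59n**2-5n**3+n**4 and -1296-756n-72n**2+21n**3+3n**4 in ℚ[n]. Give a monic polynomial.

18+9n+n**2

Apply the Euclidean algorithm:
  n**4-5n**3-59n**2+189n+882 = (1/3)(3n**4+21n**3-72n**2-756n-1296) + (-12n**3-35n**2+441n+1314)
  3n**4+21n**3-72n**2-756n-1296 = (-(1/4)n-49/48)(-12n**3-35n**2+441n+1314) + ((121/48)n**2+(363/16)n+363/8)
  -12n**3-35n**2+441n+1314 = (-(576/121)n+3504/121)((121/48)n**2+(363/16)n+363/8) + (0)
Last nonzero remainder: (121/48)n**2+(363/16)n+363/8. Dividing through by 121/48 gives the monic gcd n**2+9n+18.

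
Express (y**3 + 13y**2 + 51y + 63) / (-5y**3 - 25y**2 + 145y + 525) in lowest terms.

(-y - 3)/(5y - 25)

Euclidean algorithm in ℚ[y]:
  y**3 + 13y**2 + 51y + 63 = (-1/5)(-5y**3 - 25y**2 + 145y + 525) + (8y**2 + 80y + 168)
  -5y**3 - 25y**2 + 145y + 525 = (-(5/8)y + 25/8)(8y**2 + 80y + 168) + (0)
Last nonzero remainder: 8y**2 + 80y + 168. Dividing through by 8 gives the monic gcd y**2 + 10y + 21.
Cancel y**2 + 10y + 21 from numerator and denominator to get the reduced form.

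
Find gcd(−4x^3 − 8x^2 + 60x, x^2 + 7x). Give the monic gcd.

Euclidean algorithm in ℚ[x]:
  −4x^3 − 8x^2 + 60x = (−4x + 20)(x^2 + 7x) + (−80x)
  x^2 + 7x = (−(1/80)x − 7/80)(−80x) + (0)
Last nonzero remainder: −80x. Dividing through by −80 gives the monic gcd x.

x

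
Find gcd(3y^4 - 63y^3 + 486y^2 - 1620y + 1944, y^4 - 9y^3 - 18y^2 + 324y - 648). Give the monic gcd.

y^3 - 15y^2 + 72y - 108

By polynomial division,
  3y^4 - 63y^3 + 486y^2 - 1620y + 1944 = (3)(y^4 - 9y^3 - 18y^2 + 324y - 648) + (-36y^3 + 540y^2 - 2592y + 3888)
  y^4 - 9y^3 - 18y^2 + 324y - 648 = (-(1/36)y - 1/6)(-36y^3 + 540y^2 - 2592y + 3888) + (0)
Last nonzero remainder: -36y^3 + 540y^2 - 2592y + 3888. Dividing through by -36 gives the monic gcd y^3 - 15y^2 + 72y - 108.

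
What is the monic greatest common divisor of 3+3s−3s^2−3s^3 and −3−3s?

Apply the Euclidean algorithm:
  −3s^3−3s^2+3s+3 = (s^2−1)(−3s−3) + (0)
Last nonzero remainder: −3s−3. Dividing through by −3 gives the monic gcd s+1.

1+s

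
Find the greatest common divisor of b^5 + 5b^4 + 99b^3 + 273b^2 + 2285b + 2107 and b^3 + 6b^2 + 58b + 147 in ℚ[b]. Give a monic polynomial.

Repeated division with remainder:
  b^5 + 5b^4 + 99b^3 + 273b^2 + 2285b + 2107 = (b^2 − b + 47)(b^3 + 6b^2 + 58b + 147) + (−98b^2 − 294b − 4802)
  b^3 + 6b^2 + 58b + 147 = (−(1/98)b − 3/98)(−98b^2 − 294b − 4802) + (0)
Last nonzero remainder: −98b^2 − 294b − 4802. Dividing through by −98 gives the monic gcd b^2 + 3b + 49.

b^2 + 3b + 49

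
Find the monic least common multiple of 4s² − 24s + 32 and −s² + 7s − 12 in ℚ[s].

s³ − 9s² + 26s − 24

Repeated division with remainder:
  4s² − 24s + 32 = (−4)(−s² + 7s − 12) + (4s − 16)
  −s² + 7s − 12 = (−(1/4)s + 3/4)(4s − 16) + (0)
Last nonzero remainder: 4s − 16. Dividing through by 4 gives the monic gcd s − 4.
Then lcm(f, g) = f·g / gcd(f, g); expanding and making the result monic gives the answer.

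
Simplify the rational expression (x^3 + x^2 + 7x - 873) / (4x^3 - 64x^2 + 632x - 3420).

Euclidean algorithm in ℚ[x]:
  x^3 + x^2 + 7x - 873 = (1/4)(4x^3 - 64x^2 + 632x - 3420) + (17x^2 - 151x - 18)
  4x^3 - 64x^2 + 632x - 3420 = ((4/17)x - 484/289)(17x^2 - 151x - 18) + ((110788/289)x - 997092/289)
  17x^2 - 151x - 18 = ((4913/110788)x + 289/55394)((110788/289)x - 997092/289) + (0)
Last nonzero remainder: (110788/289)x - 997092/289. Dividing through by 110788/289 gives the monic gcd x - 9.
Cancel x - 9 from numerator and denominator to get the reduced form.

(x^2 + 10x + 97)/(4x^2 - 28x + 380)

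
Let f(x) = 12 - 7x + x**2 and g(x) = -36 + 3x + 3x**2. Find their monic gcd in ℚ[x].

Euclidean algorithm in ℚ[x]:
  x**2 - 7x + 12 = (1/3)(3x**2 + 3x - 36) + (-8x + 24)
  3x**2 + 3x - 36 = (-(3/8)x - 3/2)(-8x + 24) + (0)
Last nonzero remainder: -8x + 24. Dividing through by -8 gives the monic gcd x - 3.

-3 + x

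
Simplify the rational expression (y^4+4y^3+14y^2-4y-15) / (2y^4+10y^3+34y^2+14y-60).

Apply the Euclidean algorithm:
  y^4+4y^3+14y^2-4y-15 = (1/2)(2y^4+10y^3+34y^2+14y-60) + (-y^3-3y^2-11y+15)
  2y^4+10y^3+34y^2+14y-60 = (-2y-4)(-y^3-3y^2-11y+15) + (0)
Last nonzero remainder: -y^3-3y^2-11y+15. Dividing through by -1 gives the monic gcd y^3+3y^2+11y-15.
Cancel y^3+3y^2+11y-15 from numerator and denominator to get the reduced form.

(y+1)/(2y+4)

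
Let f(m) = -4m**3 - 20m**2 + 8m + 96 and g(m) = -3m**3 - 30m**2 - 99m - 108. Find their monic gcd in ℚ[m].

m**2 + 7m + 12

By polynomial division,
  -4m**3 - 20m**2 + 8m + 96 = (4/3)(-3m**3 - 30m**2 - 99m - 108) + (20m**2 + 140m + 240)
  -3m**3 - 30m**2 - 99m - 108 = (-(3/20)m - 9/20)(20m**2 + 140m + 240) + (0)
Last nonzero remainder: 20m**2 + 140m + 240. Dividing through by 20 gives the monic gcd m**2 + 7m + 12.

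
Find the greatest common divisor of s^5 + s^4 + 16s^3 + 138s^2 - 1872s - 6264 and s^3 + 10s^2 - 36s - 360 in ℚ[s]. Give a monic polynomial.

s^2 - 36

Euclidean algorithm in ℚ[s]:
  s^5 + s^4 + 16s^3 + 138s^2 - 1872s - 6264 = (s^2 - 9s + 142)(s^3 + 10s^2 - 36s - 360) + (-1246s^2 + 44856)
  s^3 + 10s^2 - 36s - 360 = (-(1/1246)s - 5/623)(-1246s^2 + 44856) + (0)
Last nonzero remainder: -1246s^2 + 44856. Dividing through by -1246 gives the monic gcd s^2 - 36.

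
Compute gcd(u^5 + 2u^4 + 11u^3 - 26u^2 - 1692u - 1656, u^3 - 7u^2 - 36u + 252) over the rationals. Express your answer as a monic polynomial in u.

u^2 - 36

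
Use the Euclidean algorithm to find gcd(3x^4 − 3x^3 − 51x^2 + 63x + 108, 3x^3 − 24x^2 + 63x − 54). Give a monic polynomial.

By polynomial division,
  3x^4 − 3x^3 − 51x^2 + 63x + 108 = (x + 7)(3x^3 − 24x^2 + 63x − 54) + (54x^2 − 324x + 486)
  3x^3 − 24x^2 + 63x − 54 = ((1/18)x − 1/9)(54x^2 − 324x + 486) + (0)
Last nonzero remainder: 54x^2 − 324x + 486. Dividing through by 54 gives the monic gcd x^2 − 6x + 9.

x^2 − 6x + 9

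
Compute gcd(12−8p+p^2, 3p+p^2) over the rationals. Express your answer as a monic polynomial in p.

Euclidean algorithm in ℚ[p]:
  p^2−8p+12 = (p^2+3p) + (−11p+12)
  p^2+3p = (−(1/11)p−45/121)(−11p+12) + (540/121)
  −11p+12 = (−(1331/540)p+121/45)(540/121) + (0)
The last nonzero remainder is the constant 540/121, so the polynomials are coprime and gcd = 1.

1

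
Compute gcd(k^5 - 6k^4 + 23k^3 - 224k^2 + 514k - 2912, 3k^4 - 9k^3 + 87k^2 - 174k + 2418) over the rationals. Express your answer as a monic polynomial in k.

Euclidean algorithm in ℚ[k]:
  k^5 - 6k^4 + 23k^3 - 224k^2 + 514k - 2912 = ((1/3)k - 1)(3k^4 - 9k^3 + 87k^2 - 174k + 2418) + (-15k^3 - 79k^2 - 466k - 494)
  3k^4 - 9k^3 + 87k^2 - 174k + 2418 = (-(1/5)k + 124/75)(-15k^3 - 79k^2 - 466k - 494) + ((9331/75)k^2 + (37324/75)k + 242606/75)
  -15k^3 - 79k^2 - 466k - 494 = (-(1125/9331)k - 1425/9331)((9331/75)k^2 + (37324/75)k + 242606/75) + (0)
Last nonzero remainder: (9331/75)k^2 + (37324/75)k + 242606/75. Dividing through by 9331/75 gives the monic gcd k^2 + 4k + 26.

k^2 + 4k + 26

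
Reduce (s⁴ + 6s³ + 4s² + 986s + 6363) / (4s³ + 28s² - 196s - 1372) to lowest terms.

(s³ - s² + 11s + 909)/(4s² - 196)

Repeated division with remainder:
  s⁴ + 6s³ + 4s² + 986s + 6363 = ((1/4)s - 1/4)(4s³ + 28s² - 196s - 1372) + (60s² + 1280s + 6020)
  4s³ + 28s² - 196s - 1372 = ((1/15)s - 43/45)(60s² + 1280s + 6020) + ((5632/9)s + 39424/9)
  60s² + 1280s + 6020 = ((135/1408)s + 1935/1408)((5632/9)s + 39424/9) + (0)
Last nonzero remainder: (5632/9)s + 39424/9. Dividing through by 5632/9 gives the monic gcd s + 7.
Cancel s + 7 from numerator and denominator to get the reduced form.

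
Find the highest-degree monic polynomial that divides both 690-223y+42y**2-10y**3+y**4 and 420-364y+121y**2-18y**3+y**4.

Repeated division with remainder:
  y**4-10y**3+42y**2-223y+690 = (y**4-18y**3+121y**2-364y+420) + (8y**3-79y**2+141y+270)
  y**4-18y**3+121y**2-364y+420 = ((1/8)y-65/64)(8y**3-79y**2+141y+270) + ((1481/64)y**2-(16291/64)y+22215/32)
  8y**3-79y**2+141y+270 = ((512/1481)y+576/1481)((1481/64)y**2-(16291/64)y+22215/32) + (0)
Last nonzero remainder: (1481/64)y**2-(16291/64)y+22215/32. Dividing through by 1481/64 gives the monic gcd y**2-11y+30.

30-11y+y**2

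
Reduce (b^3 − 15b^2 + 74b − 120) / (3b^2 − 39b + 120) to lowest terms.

By polynomial division,
  b^3 − 15b^2 + 74b − 120 = ((1/3)b − 2/3)(3b^2 − 39b + 120) + (8b − 40)
  3b^2 − 39b + 120 = ((3/8)b − 3)(8b − 40) + (0)
Last nonzero remainder: 8b − 40. Dividing through by 8 gives the monic gcd b − 5.
Cancel b − 5 from numerator and denominator to get the reduced form.

(b^2 − 10b + 24)/(3b − 24)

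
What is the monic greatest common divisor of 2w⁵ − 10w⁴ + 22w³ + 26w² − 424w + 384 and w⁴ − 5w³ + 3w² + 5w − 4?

w² − 5w + 4

By polynomial division,
  2w⁵ − 10w⁴ + 22w³ + 26w² − 424w + 384 = (2w)(w⁴ − 5w³ + 3w² + 5w − 4) + (16w³ + 16w² − 416w + 384)
  w⁴ − 5w³ + 3w² + 5w − 4 = ((1/16)w − 3/8)(16w³ + 16w² − 416w + 384) + (35w² − 175w + 140)
  16w³ + 16w² − 416w + 384 = ((16/35)w + 96/35)(35w² − 175w + 140) + (0)
Last nonzero remainder: 35w² − 175w + 140. Dividing through by 35 gives the monic gcd w² − 5w + 4.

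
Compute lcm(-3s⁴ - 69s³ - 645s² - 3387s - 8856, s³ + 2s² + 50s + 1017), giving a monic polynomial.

s⁶ + 16s⁵ + 167s⁴ + 2223s³ + 19344s² + 106913s + 333576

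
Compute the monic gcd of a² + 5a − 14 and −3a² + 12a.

1

Repeated division with remainder:
  a² + 5a − 14 = (−1/3)(−3a² + 12a) + (9a − 14)
  −3a² + 12a = (−(1/3)a + 22/27)(9a − 14) + (308/27)
  9a − 14 = ((243/308)a − 27/22)(308/27) + (0)
The last nonzero remainder is the constant 308/27, so the polynomials are coprime and gcd = 1.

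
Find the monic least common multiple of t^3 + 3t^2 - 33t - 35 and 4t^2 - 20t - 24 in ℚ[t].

t^4 - 3t^3 - 51t^2 + 163t + 210

Apply the Euclidean algorithm:
  t^3 + 3t^2 - 33t - 35 = ((1/4)t + 2)(4t^2 - 20t - 24) + (13t + 13)
  4t^2 - 20t - 24 = ((4/13)t - 24/13)(13t + 13) + (0)
Last nonzero remainder: 13t + 13. Dividing through by 13 gives the monic gcd t + 1.
Then lcm(f, g) = f·g / gcd(f, g); expanding and making the result monic gives the answer.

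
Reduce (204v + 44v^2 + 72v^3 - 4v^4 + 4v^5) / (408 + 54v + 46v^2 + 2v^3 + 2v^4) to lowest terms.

By polynomial division,
  4v^5 - 4v^4 + 72v^3 + 44v^2 + 204v = (2v - 4)(2v^4 + 2v^3 + 46v^2 + 54v + 408) + (-12v^3 + 120v^2 - 396v + 1632)
  2v^4 + 2v^3 + 46v^2 + 54v + 408 = (-(1/6)v - 11/6)(-12v^3 + 120v^2 - 396v + 1632) + (200v^2 - 400v + 3400)
  -12v^3 + 120v^2 - 396v + 1632 = (-(3/50)v + 12/25)(200v^2 - 400v + 3400) + (0)
Last nonzero remainder: 200v^2 - 400v + 3400. Dividing through by 200 gives the monic gcd v^2 - 2v + 17.
Cancel v^2 - 2v + 17 from numerator and denominator to get the reduced form.

(6v + 2v^2 + 2v^3)/(12 + 3v + v^2)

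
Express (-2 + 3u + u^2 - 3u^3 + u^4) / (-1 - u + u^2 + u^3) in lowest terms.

By polynomial division,
  u^4 - 3u^3 + u^2 + 3u - 2 = (u - 4)(u^3 + u^2 - u - 1) + (6u^2 - 6)
  u^3 + u^2 - u - 1 = ((1/6)u + 1/6)(6u^2 - 6) + (0)
Last nonzero remainder: 6u^2 - 6. Dividing through by 6 gives the monic gcd u^2 - 1.
Cancel u^2 - 1 from numerator and denominator to get the reduced form.

(2 - 3u + u^2)/(1 + u)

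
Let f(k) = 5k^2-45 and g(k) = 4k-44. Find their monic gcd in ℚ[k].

1

By polynomial division,
  5k^2-45 = ((5/4)k+55/4)(4k-44) + (560)
  4k-44 = ((1/140)k-11/140)(560) + (0)
The last nonzero remainder is the constant 560, so the polynomials are coprime and gcd = 1.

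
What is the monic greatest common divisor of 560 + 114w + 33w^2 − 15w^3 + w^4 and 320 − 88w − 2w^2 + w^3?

−8 + w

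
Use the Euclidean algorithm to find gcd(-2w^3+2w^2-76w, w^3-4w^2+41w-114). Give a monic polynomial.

By polynomial division,
  -2w^3+2w^2-76w = (-2)(w^3-4w^2+41w-114) + (-6w^2+6w-228)
  w^3-4w^2+41w-114 = (-(1/6)w+1/2)(-6w^2+6w-228) + (0)
Last nonzero remainder: -6w^2+6w-228. Dividing through by -6 gives the monic gcd w^2-w+38.

w^2-w+38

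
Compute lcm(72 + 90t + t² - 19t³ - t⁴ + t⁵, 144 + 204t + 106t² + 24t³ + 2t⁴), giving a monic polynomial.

864 + 1584t + 714t² - 131t³ - 144t⁴ - 14t⁵ + 6t⁶ + t⁷

Apply the Euclidean algorithm:
  t⁵ - t⁴ - 19t³ + t² + 90t + 72 = ((1/2)t - 13/2)(2t⁴ + 24t³ + 106t² + 204t + 144) + (84t³ + 588t² + 1344t + 1008)
  2t⁴ + 24t³ + 106t² + 204t + 144 = ((1/42)t + 5/42)(84t³ + 588t² + 1344t + 1008) + (4t² + 20t + 24)
  84t³ + 588t² + 1344t + 1008 = (21t + 42)(4t² + 20t + 24) + (0)
Last nonzero remainder: 4t² + 20t + 24. Dividing through by 4 gives the monic gcd t² + 5t + 6.
Then lcm(f, g) = f·g / gcd(f, g); expanding and making the result monic gives the answer.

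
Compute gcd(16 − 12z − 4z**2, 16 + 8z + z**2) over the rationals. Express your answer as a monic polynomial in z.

By polynomial division,
  −4z**2 − 12z + 16 = (−4)(z**2 + 8z + 16) + (20z + 80)
  z**2 + 8z + 16 = ((1/20)z + 1/5)(20z + 80) + (0)
Last nonzero remainder: 20z + 80. Dividing through by 20 gives the monic gcd z + 4.

4 + z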